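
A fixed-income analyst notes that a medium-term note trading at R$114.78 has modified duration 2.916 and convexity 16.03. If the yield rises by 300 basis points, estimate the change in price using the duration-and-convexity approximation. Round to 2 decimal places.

Duration effect: -D_mod·Δy = -2.916 × (+0.03) = -0.087480
Convexity effect: ½·C·(Δy)² = 0.5 × 16.03 × (0.03)² = +0.0072135
ΔP/P ≈ -0.087480 + 0.0072135 = -0.0802665
ΔP ≈ 114.78 × (-0.0802665) = -9.21298887.

-R$9.21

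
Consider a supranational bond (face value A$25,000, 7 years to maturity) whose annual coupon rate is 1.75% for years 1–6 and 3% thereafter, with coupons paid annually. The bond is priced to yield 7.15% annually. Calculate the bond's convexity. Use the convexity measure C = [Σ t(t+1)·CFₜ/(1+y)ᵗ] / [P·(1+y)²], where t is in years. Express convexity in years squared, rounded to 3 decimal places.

With y = 0.0715:
  t   CF        PV=CF/(1+0.0715)^t    t·PV        t(t+1)·PV
  1       437.50       408.3061       408.3061         816.6122
  2       437.50       381.0603       762.1206       2,286.3618
  3       437.50       355.6326     1,066.8977       4,267.5909
  4       437.50       331.9016     1,327.6064       6,638.0322
  5       437.50       309.7542     1,548.7709       9,292.6255
  6       437.50       289.0846     1,734.5078      12,141.5546
  7    25,750.00    15,879.3238   111,155.2669     889,242.1351
  Σ                 17,955.0633   118,003.4765     924,684.9122
P = 17,955.0633.
Convexity = Σ t(t+1)·PV / [P·(1+y)²] = 924,684.9122 / (17,955.0633 × 1.148112) = 44.85620.

44.856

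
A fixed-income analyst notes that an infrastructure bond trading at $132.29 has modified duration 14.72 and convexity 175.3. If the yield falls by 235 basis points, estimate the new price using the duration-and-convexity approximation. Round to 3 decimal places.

Duration effect: -D_mod·Δy = -14.72 × (-0.0235) = +0.345920
Convexity effect: ½·C·(Δy)² = 0.5 × 175.3 × (-0.0235)² = +0.0484047125
ΔP/P ≈ +0.345920 + 0.0484047125 = +0.3943247125
New price ≈ 132.29 × (1 + 0.3943247125) = 184.455216216625.

$184.455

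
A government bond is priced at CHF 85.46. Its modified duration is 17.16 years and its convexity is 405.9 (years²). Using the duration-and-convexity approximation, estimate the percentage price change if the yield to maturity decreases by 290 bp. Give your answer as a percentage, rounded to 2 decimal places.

Duration effect: -D_mod·Δy = -17.16 × (-0.029) = +0.497640
Convexity effect: ½·C·(Δy)² = 0.5 × 405.9 × (-0.029)² = +0.17068095
ΔP/P ≈ +0.497640 + 0.17068095 = +0.66832095
= +66.832095%.

+66.83%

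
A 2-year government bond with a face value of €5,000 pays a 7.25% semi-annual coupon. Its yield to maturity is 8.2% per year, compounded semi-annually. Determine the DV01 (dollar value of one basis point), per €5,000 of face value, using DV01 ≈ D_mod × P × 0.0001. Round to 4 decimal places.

€0.8952

Periodic yield y = 0.041.
  t   CF        PV=CF/(1+0.041)^t    t·PV
  1       181.25       174.1114       174.1114
  2       181.25       167.2540       334.5080
  3       181.25       160.6667       482.0000
  4     5,181.25     4,411.9606    17,647.8426
  Σ                  4,913.9928    18,638.4621
P = 4,913.9928; D_Mac = 3.79294 half-year periods = 1.89647 yrs; D_mod = 1.82178 yrs.
DV01 ≈ 1.82178 × 4,913.9928 × 0.0001 = 0.895219.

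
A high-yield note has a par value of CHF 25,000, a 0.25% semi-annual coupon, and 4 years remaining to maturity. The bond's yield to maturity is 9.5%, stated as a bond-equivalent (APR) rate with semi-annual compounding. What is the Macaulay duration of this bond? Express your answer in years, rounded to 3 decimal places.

3.978 years

Periodic yield y = 0.0475. Discount each cash flow and weight by its period:
  t   CF        PV=CF/(1+0.0475)^t    t·PV
  1        31.25        29.8329        29.8329
  2        31.25        28.4801        56.9603
  3        31.25        27.1887        81.5660
  4        31.25        25.9558       103.8231
  5        31.25        24.7788       123.8939
  6        31.25        23.6552       141.9309
  7        31.25        22.5825       158.0774
  8    25,031.25    17,268.3278   138,146.6226
  Σ                 17,450.8017   138,842.7071
Price P = Σ PV = 17,450.8017.
Macaulay duration = Σ(t·PV) / P = 138,842.7071 / 17,450.8017 = 7.95624 half-year periods.
In years: 7.95624 / 2 = 3.97812 years.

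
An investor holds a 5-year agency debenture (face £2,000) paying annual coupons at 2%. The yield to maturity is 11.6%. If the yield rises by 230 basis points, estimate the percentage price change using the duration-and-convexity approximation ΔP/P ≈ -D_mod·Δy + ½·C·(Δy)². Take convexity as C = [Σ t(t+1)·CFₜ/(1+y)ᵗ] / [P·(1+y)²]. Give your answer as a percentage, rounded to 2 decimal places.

With y = 0.116:
  t   CF        PV=CF/(1+0.116)^t    t·PV        t(t+1)·PV
  1        40.00        35.8423        35.8423          71.6846
  2        40.00        32.1168        64.2335         192.7005
  3        40.00        28.7785        86.3354         345.3414
  4        40.00        25.7871       103.1486         515.7428
  5     2,040.00     1,178.4447     5,892.2233      35,353.3399
  Σ                  1,300.9693     6,181.7830      36,478.8093
P = 1,300.9693; D_Mac = 4.75167 yrs; D_mod = 4.25777 yrs; C = 22.51361.
Duration effect: -4.25777 × (+0.023) = -0.097929
Convexity effect: 0.5 × 22.51361 × (0.023)² = +0.0059549
ΔP/P ≈ -0.097929 + 0.0059549 = -0.091974 = -9.1974%.

-9.20%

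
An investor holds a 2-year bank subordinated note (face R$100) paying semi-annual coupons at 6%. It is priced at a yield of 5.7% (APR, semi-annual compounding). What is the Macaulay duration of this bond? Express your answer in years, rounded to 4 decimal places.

Periodic yield y = 0.0285. Discount each cash flow and weight by its period:
  t   CF        PV=CF/(1+0.0285)^t    t·PV
  1         3.00         2.9169         2.9169
  2         3.00         2.8360         5.6721
  3         3.00         2.7575         8.2724
  4       103.00        92.0492       368.1968
  Σ                    100.5596       385.0581
Price P = Σ PV = 100.5596.
Macaulay duration = Σ(t·PV) / P = 385.0581 / 100.5596 = 3.82915 half-year periods.
In years: 3.82915 / 2 = 1.91458 years.

1.9146 years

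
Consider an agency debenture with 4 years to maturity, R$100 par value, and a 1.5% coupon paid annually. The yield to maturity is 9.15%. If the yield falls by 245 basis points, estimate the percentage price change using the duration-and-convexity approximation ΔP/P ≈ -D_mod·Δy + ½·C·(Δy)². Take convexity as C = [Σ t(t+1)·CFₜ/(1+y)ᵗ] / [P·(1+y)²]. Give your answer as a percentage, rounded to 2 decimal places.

With y = 0.0915:
  t   CF        PV=CF/(1+0.0915)^t    t·PV        t(t+1)·PV
  1         1.50         1.3743         1.3743           2.7485
  2         1.50         1.2591         2.5181           7.5543
  3         1.50         1.1535         3.4605          13.8421
  4       101.50        71.5107       286.0428       1,430.2142
  Σ                     75.2975       293.3957       1,454.3591
P = 75.2975; D_Mac = 3.89649 yrs; D_mod = 3.56984 yrs; C = 16.21226.
Duration effect: -3.56984 × (-0.0245) = +0.087461
Convexity effect: 0.5 × 16.21226 × (-0.0245)² = +0.0048657
ΔP/P ≈ +0.087461 + 0.0048657 = +0.092327 = +9.2327%.

+9.23%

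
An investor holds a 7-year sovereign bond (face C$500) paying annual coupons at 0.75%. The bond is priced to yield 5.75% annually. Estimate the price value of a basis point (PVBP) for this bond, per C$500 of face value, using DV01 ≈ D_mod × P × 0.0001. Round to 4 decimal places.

Periodic yield y = 0.0575.
  t   CF        PV=CF/(1+0.0575)^t    t·PV
  1         3.75         3.5461         3.5461
  2         3.75         3.3533         6.7066
  3         3.75         3.1710         9.5129
  4         3.75         2.9985        11.9942
  5         3.75         2.8355        14.1775
  6         3.75         2.6813        16.0879
  7       503.75       340.6061     2,384.2427
  Σ                    359.1918     2,446.2678
P = 359.1918; D_Mac = 6.81048 yrs; D_mod = 6.44017 yrs.
DV01 ≈ 6.44017 × 359.1918 × 0.0001 = 0.231326.

C$0.2313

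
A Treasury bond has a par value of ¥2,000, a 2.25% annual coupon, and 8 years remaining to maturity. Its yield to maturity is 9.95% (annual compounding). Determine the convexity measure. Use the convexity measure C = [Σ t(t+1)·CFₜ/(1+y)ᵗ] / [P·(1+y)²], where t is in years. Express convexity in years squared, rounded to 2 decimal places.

51.64

With y = 0.0995:
  t   CF        PV=CF/(1+0.0995)^t    t·PV        t(t+1)·PV
  1        45.00        40.9277        40.9277          81.8554
  2        45.00        37.2239        74.4478         223.3435
  3        45.00        33.8553       101.5659         406.2637
  4        45.00        30.7916       123.1662         615.8310
  5        45.00        28.0050       140.0252         840.1515
  6        45.00        25.4707       152.8243       1,069.7700
  7        45.00        23.1657       162.1601       1,297.2805
  8     2,045.00       957.4838     7,659.8705      68,938.8349
  Σ                  1,176.9238     8,454.9878      73,473.3305
P = 1,176.9238.
Convexity = Σ t(t+1)·PV / [P·(1+y)²] = 73,473.3305 / (1,176.9238 × 1.208900) = 51.64056.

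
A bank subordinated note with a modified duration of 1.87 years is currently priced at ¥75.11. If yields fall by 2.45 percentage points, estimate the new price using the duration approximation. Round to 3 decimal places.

¥78.551

Duration approximation: ΔP/P ≈ -D_mod · Δy = -1.87 × (-0.0245) = +0.045815.
New price ≈ 75.11 × (1 + 0.045815) = 78.55116465.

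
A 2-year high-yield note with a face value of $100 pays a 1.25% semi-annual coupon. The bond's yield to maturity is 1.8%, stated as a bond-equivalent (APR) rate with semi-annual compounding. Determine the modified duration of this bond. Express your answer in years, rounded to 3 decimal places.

Periodic yield y = 0.009. First find Macaulay duration:
  t   CF        PV=CF/(1+0.009)^t    t·PV
  1        0.625         0.6194         0.6194
  2        0.625         0.6139         1.2278
  3        0.625         0.6084         1.8253
  4      100.625        97.0826       388.3302
  Σ                     98.9243       392.0027
P = 98.9243; Macaulay duration = 392.0027 / 98.9243 = 3.96265 half-year periods = 1.98133 years.
Modified duration = D_Mac / (1 + y) = 1.98133 / 1.009 = 1.96365 years.

1.964 years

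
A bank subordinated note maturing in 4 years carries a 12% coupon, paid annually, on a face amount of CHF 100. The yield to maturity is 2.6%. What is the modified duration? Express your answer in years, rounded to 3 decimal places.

Periodic yield y = 0.026. First find Macaulay duration:
  t   CF        PV=CF/(1+0.026)^t    t·PV
  1        12.00        11.6959        11.6959
  2        12.00        11.3995        22.7990
  3        12.00        11.1106        33.3319
  4       112.00       101.0715       404.2859
  Σ                    135.2775       472.1127
P = 135.2775; Macaulay duration = 472.1127 / 135.2775 = 3.48996 years.
Modified duration = D_Mac / (1 + y) = 3.48996 / 1.026 = 3.40152 years.

3.402 years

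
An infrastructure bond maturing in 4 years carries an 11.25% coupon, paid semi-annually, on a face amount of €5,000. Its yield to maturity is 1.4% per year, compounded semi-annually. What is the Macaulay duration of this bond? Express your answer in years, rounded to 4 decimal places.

Periodic yield y = 0.007. Discount each cash flow and weight by its period:
  t   CF        PV=CF/(1+0.007)^t    t·PV
  1       281.25       279.2949       279.2949
  2       281.25       277.3535       554.7069
  3       281.25       275.4255       826.2764
  4       281.25       273.5109     1,094.0436
  5       281.25       271.6096     1,358.0482
  6       281.25       269.7216     1,618.3295
  7       281.25       267.8467     1,874.9266
  8     5,281.25     4,994.6029    39,956.8229
  Σ                  6,909.3655    47,562.4492
Price P = Σ PV = 6,909.3655.
Macaulay duration = Σ(t·PV) / P = 47,562.4492 / 6,909.3655 = 6.88377 half-year periods.
In years: 6.88377 / 2 = 3.44188 years.

3.4419 years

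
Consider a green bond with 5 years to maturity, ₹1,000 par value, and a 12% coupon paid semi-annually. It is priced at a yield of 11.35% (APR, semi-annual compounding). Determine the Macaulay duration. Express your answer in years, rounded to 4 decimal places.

3.9157 years

Periodic yield y = 0.05675. Discount each cash flow and weight by its period:
  t   CF        PV=CF/(1+0.05675)^t    t·PV
  1        60.00        56.7779        56.7779
  2        60.00        53.7288       107.4575
  3        60.00        50.8434       152.5302
  4        60.00        48.1130       192.4519
  5        60.00        45.5292       227.6460
  6        60.00        43.0842       258.5050
  7        60.00        40.7704       285.3931
  8        60.00        38.5810       308.6478
  9        60.00        36.5091       328.5818
  10    1,060.00       610.3561     6,103.5612
  Σ                  1,024.2930     8,021.5522
Price P = Σ PV = 1,024.2930.
Macaulay duration = Σ(t·PV) / P = 8,021.5522 / 1,024.2930 = 7.83131 half-year periods.
In years: 7.83131 / 2 = 3.91565 years.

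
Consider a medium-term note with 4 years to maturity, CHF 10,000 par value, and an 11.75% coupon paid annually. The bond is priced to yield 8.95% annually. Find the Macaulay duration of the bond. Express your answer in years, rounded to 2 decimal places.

Periodic yield y = 0.0895. Discount each cash flow and weight by its year:
  t   CF        PV=CF/(1+0.0895)^t    t·PV
  1     1,175.00     1,078.4764     1,078.4764
  2     1,175.00       989.8819     1,979.7639
  3     1,175.00       908.5653     2,725.6960
  4    11,175.00     7,931.1944    31,724.7775
  Σ                 10,908.1180    37,508.7137
Price P = Σ PV = 10,908.1180.
Macaulay duration = Σ(t·PV) / P = 37,508.7137 / 10,908.1180 = 3.43861 years.

3.44 years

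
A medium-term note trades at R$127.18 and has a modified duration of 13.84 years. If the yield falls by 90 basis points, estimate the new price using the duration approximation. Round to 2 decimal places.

Duration approximation: ΔP/P ≈ -D_mod · Δy = -13.84 × (-0.009) = +0.124560.
New price ≈ 127.18 × (1 + 0.124560) = 143.0215408.

R$143.02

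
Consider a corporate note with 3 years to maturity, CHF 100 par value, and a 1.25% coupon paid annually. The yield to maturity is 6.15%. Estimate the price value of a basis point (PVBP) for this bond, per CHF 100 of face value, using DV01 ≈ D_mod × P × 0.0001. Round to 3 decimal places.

Periodic yield y = 0.0615.
  t   CF        PV=CF/(1+0.0615)^t    t·PV
  1         1.25         1.1776         1.1776
  2         1.25         1.1094         2.2187
  3       101.25        84.6516       253.9547
  Σ                     86.9385       257.3510
P = 86.9385; D_Mac = 2.96015 yrs; D_mod = 2.78865 yrs.
DV01 ≈ 2.78865 × 86.9385 × 0.0001 = 0.024244.

CHF 0.024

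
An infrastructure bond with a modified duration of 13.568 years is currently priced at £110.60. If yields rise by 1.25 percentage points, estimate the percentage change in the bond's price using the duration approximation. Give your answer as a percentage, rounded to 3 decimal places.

-16.960%

Duration approximation: ΔP/P ≈ -D_mod · Δy = -13.568 × (+0.0125) = -0.169600.
As a percentage: -16.9600%.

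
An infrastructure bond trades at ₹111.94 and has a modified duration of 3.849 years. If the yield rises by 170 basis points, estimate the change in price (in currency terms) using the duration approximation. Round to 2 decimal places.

-₹7.32

Duration approximation: ΔP/P ≈ -D_mod · Δy = -3.849 × (+0.017) = -0.065433.
ΔP ≈ 111.94 × (-0.065433) = -7.32457002.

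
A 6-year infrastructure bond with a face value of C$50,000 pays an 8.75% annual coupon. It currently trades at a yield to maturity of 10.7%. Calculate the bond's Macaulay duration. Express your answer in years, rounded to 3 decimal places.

4.862 years

Periodic yield y = 0.107. Discount each cash flow and weight by its year:
  t   CF        PV=CF/(1+0.107)^t    t·PV
  1     4,375.00     3,952.1229     3,952.1229
  2     4,375.00     3,570.1200     7,140.2400
  3     4,375.00     3,225.0407     9,675.1220
  4     4,375.00     2,913.3159    11,653.2635
  5     4,375.00     2,631.7216    13,158.6082
  6    54,375.00    29,547.0104   177,282.0623
  Σ                 45,839.3314   222,861.4188
Price P = Σ PV = 45,839.3314.
Macaulay duration = Σ(t·PV) / P = 222,861.4188 / 45,839.3314 = 4.86179 years.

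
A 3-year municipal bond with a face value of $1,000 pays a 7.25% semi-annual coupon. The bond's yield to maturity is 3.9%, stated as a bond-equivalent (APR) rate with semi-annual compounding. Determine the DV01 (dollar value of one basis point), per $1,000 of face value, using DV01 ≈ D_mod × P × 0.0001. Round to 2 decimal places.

$0.30

Periodic yield y = 0.0195.
  t   CF        PV=CF/(1+0.0195)^t    t·PV
  1        36.25        35.5566        35.5566
  2        36.25        34.8766        69.7531
  3        36.25        34.2095       102.6284
  4        36.25        33.5551       134.2206
  5        36.25        32.9133       164.5667
  6     1,036.25       922.8713     5,537.2281
  Σ                  1,093.9825     6,043.9535
P = 1,093.9825; D_Mac = 5.52473 half-year periods = 2.76236 yrs; D_mod = 2.70953 yrs.
DV01 ≈ 2.70953 × 1,093.9825 × 0.0001 = 0.296418.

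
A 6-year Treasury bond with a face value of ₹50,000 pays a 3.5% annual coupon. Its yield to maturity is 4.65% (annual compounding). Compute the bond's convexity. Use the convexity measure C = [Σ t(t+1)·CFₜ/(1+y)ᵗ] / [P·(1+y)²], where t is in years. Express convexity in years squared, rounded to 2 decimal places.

34.10

With y = 0.0465:
  t   CF        PV=CF/(1+0.0465)^t    t·PV        t(t+1)·PV
  1     1,750.00     1,672.2408     1,672.2408       3,344.4816
  2     1,750.00     1,597.9367     3,195.8735       9,587.6205
  3     1,750.00     1,526.9343     4,580.8029      18,323.2116
  4     1,750.00     1,459.0868     5,836.3471      29,181.7353
  5     1,750.00     1,394.2540     6,971.2698      41,827.6187
  6    51,750.00    39,398.0710   236,388.4258   1,654,718.9804
  Σ                 47,048.5235   258,644.9598   1,756,983.6480
P = 47,048.5235.
Convexity = Σ t(t+1)·PV / [P·(1+y)²] = 1,756,983.6480 / (47,048.5235 × 1.095162) = 34.09913.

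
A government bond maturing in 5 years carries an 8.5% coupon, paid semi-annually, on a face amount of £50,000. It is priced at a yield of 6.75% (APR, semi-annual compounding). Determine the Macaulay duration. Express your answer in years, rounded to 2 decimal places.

Periodic yield y = 0.03375. Discount each cash flow and weight by its period:
  t   CF        PV=CF/(1+0.03375)^t    t·PV
  1     2,125.00     2,055.6227     2,055.6227
  2     2,125.00     1,988.5105     3,977.0210
  3     2,125.00     1,923.5894     5,770.7681
  4     2,125.00     1,860.7878     7,443.1511
  5     2,125.00     1,800.0365     9,000.1827
  6     2,125.00     1,741.2687    10,447.6123
  7     2,125.00     1,684.4196    11,790.9369
  8     2,125.00     1,629.4264    13,035.4114
  9     2,125.00     1,576.2287    14,186.0583
  10   52,125.00    37,401.6569   374,016.5694
  Σ                 53,661.5473   451,723.3339
Price P = Σ PV = 53,661.5473.
Macaulay duration = Σ(t·PV) / P = 451,723.3339 / 53,661.5473 = 8.41801 half-year periods.
In years: 8.41801 / 2 = 4.20900 years.

4.21 years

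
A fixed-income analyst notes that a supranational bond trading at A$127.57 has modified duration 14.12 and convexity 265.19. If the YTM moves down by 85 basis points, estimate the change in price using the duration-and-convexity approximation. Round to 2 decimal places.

+A$16.53

Duration effect: -D_mod·Δy = -14.12 × (-0.0085) = +0.120020
Convexity effect: ½·C·(Δy)² = 0.5 × 265.19 × (-0.0085)² = +0.00957998875
ΔP/P ≈ +0.120020 + 0.00957998875 = +0.12959998875
ΔP ≈ 127.57 × (+0.12959998875) = +16.5330705648375.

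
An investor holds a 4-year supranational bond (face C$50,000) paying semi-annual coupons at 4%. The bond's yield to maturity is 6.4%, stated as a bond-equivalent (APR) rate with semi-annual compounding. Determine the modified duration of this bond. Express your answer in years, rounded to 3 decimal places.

3.606 years

Periodic yield y = 0.032. First find Macaulay duration:
  t   CF        PV=CF/(1+0.032)^t    t·PV
  1     1,000.00       968.9922       968.9922
  2     1,000.00       938.9460     1,877.8920
  3     1,000.00       909.8314     2,729.4941
  4     1,000.00       881.6195     3,526.4782
  5     1,000.00       854.2825     4,271.4125
  6     1,000.00       827.7931     4,966.7588
  7     1,000.00       802.1251     5,614.8759
  8    51,000.00    39,639.9043   317,119.2347
  Σ                 45,823.4942   341,075.1384
P = 45,823.4942; Macaulay duration = 341,075.1384 / 45,823.4942 = 7.44324 half-year periods = 3.72162 years.
Modified duration = D_Mac / (1 + y) = 3.72162 / 1.032 = 3.60622 years.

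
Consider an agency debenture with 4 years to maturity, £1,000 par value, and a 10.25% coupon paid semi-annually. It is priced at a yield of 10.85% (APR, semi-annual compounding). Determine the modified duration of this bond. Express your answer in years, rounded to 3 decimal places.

Periodic yield y = 0.05425. First find Macaulay duration:
  t   CF        PV=CF/(1+0.05425)^t    t·PV
  1        51.25        48.6128        48.6128
  2        51.25        46.1112        92.2224
  3        51.25        43.7384       131.2152
  4        51.25        41.4877       165.9508
  5        51.25        39.3528       196.7641
  6        51.25        37.3278       223.9667
  7        51.25        35.4070       247.8487
  8     1,051.25       688.9015     5,511.2120
  Σ                    980.9392     6,617.7928
P = 980.9392; Macaulay duration = 6,617.7928 / 980.9392 = 6.74638 half-year periods = 3.37319 years.
Modified duration = D_Mac / (1 + y) = 3.37319 / 1.05425 = 3.19961 years.

3.200 years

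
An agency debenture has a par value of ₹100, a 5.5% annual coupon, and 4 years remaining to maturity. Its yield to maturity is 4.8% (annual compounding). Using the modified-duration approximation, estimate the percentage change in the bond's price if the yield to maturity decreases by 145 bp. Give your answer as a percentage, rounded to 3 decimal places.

+5.122%

Periodic yield y = 0.048. Modified duration first:
  t   CF        PV=CF/(1+0.048)^t    t·PV
  1         5.50         5.2481         5.2481
  2         5.50         5.0077        10.0154
  3         5.50         4.7784        14.3351
  4       105.50        87.4596       349.8383
  Σ                    102.4937       379.4369
P = 102.4937; D_Mac = 3.70205 yrs; D_mod = 3.70205/(1+0.048) = 3.53249 yrs.
ΔP/P ≈ -D_mod · Δy = -3.53249 × (-0.0145) = +0.051221 = +5.1221%.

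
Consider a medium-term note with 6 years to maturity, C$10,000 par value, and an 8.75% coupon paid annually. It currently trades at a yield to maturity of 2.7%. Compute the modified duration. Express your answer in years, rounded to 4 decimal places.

4.9395 years

Periodic yield y = 0.027. First find Macaulay duration:
  t   CF        PV=CF/(1+0.027)^t    t·PV
  1       875.00       851.9961       851.9961
  2       875.00       829.5970     1,659.1940
  3       875.00       807.7867     2,423.3602
  4       875.00       786.5499     3,146.1996
  5       875.00       765.8714     3,829.3569
  6    10,875.00     9,268.4392    55,610.6350
  Σ                 13,310.2403    67,520.7418
P = 13,310.2403; Macaulay duration = 67,520.7418 / 13,310.2403 = 5.07284 years.
Modified duration = D_Mac / (1 + y) = 5.07284 / 1.027 = 4.93948 years.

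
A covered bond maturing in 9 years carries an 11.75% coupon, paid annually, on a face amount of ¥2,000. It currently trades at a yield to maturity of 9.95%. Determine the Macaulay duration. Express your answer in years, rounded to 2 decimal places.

Periodic yield y = 0.0995. Discount each cash flow and weight by its year:
  t   CF        PV=CF/(1+0.0995)^t    t·PV
  1       235.00       213.7335       213.7335
  2       235.00       194.3916       388.7831
  3       235.00       176.8000       530.3999
  4       235.00       160.8003       643.2013
  5       235.00       146.2486       731.2430
  6       235.00       133.0137       798.0824
  7       235.00       120.9766       846.8359
  8       235.00       110.0287       880.2296
  9     2,235.00       951.7446     8,565.7015
  Σ                  2,207.7375    13,598.2101
Price P = Σ PV = 2,207.7375.
Macaulay duration = Σ(t·PV) / P = 13,598.2101 / 2,207.7375 = 6.15934 years.

6.16 years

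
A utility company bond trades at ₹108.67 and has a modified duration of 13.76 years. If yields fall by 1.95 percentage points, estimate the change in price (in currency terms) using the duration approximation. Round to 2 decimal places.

+₹29.16

Duration approximation: ΔP/P ≈ -D_mod · Δy = -13.76 × (-0.0195) = +0.268320.
ΔP ≈ 108.67 × (+0.268320) = +29.1583344.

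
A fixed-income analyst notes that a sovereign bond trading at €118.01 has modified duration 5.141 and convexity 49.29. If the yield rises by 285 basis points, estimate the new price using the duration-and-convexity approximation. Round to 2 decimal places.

Duration effect: -D_mod·Δy = -5.141 × (+0.0285) = -0.1465185
Convexity effect: ½·C·(Δy)² = 0.5 × 49.29 × (0.0285)² = +0.02001790125
ΔP/P ≈ -0.1465185 + 0.02001790125 = -0.12650059875
New price ≈ 118.01 × (1 - 0.12650059875) = 103.0816643415125.

€103.08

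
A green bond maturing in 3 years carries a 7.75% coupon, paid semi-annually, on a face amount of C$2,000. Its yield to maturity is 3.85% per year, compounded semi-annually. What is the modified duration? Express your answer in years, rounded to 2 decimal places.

2.70 years

Periodic yield y = 0.01925. First find Macaulay duration:
  t   CF        PV=CF/(1+0.01925)^t    t·PV
  1        77.50        76.0363        76.0363
  2        77.50        74.6002       149.2005
  3        77.50        73.1913       219.5739
  4        77.50        71.8090       287.2360
  5        77.50        70.4528       352.2639
  6     2,077.50     1,852.9202    11,117.5211
  Σ                  2,219.0098    12,201.8317
P = 2,219.0098; Macaulay duration = 12,201.8317 / 2,219.0098 = 5.49877 half-year periods = 2.74939 years.
Modified duration = D_Mac / (1 + y) = 2.74939 / 1.01925 = 2.69746 years.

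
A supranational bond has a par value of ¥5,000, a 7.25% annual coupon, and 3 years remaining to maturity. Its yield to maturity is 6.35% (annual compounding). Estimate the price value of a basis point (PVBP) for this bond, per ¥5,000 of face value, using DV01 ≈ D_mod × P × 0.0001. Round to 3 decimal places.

Periodic yield y = 0.0635.
  t   CF        PV=CF/(1+0.0635)^t    t·PV
  1       362.50       340.8557       340.8557
  2       362.50       320.5037       641.0074
  3     5,362.50     4,458.1515    13,374.4545
  Σ                  5,119.5108    14,356.3175
P = 5,119.5108; D_Mac = 2.80424 yrs; D_mod = 2.63680 yrs.
DV01 ≈ 2.63680 × 5,119.5108 × 0.0001 = 1.349912.

¥1.350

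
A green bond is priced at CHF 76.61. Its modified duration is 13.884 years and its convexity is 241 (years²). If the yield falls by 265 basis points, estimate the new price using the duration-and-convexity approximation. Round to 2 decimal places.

CHF 111.28

Duration effect: -D_mod·Δy = -13.884 × (-0.0265) = +0.367926
Convexity effect: ½·C·(Δy)² = 0.5 × 241 × (-0.0265)² = +0.084621125
ΔP/P ≈ +0.367926 + 0.084621125 = +0.452547125
New price ≈ 76.61 × (1 + 0.452547125) = 111.27963524625.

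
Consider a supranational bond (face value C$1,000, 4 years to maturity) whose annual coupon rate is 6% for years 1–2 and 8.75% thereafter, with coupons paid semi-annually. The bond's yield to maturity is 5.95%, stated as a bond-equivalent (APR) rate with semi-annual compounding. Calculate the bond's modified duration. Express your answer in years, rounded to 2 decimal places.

Periodic yield y = 0.02975. First find Macaulay duration:
  t   CF        PV=CF/(1+0.02975)^t    t·PV
  1        30.00        29.1333        29.1333
  2        30.00        28.2916        56.5832
  3        30.00        27.4743        82.4228
  4        30.00        26.6805       106.7220
  5        43.75        37.7850       188.9248
  6        43.75        36.6933       220.1600
  7        43.75        35.6333       249.4328
  8     1,043.75       825.5475     6,604.3803
  Σ                  1,047.2387     7,537.7592
P = 1,047.2387; Macaulay duration = 7,537.7592 / 1,047.2387 = 7.19775 half-year periods = 3.59887 years.
Modified duration = D_Mac / (1 + y) = 3.59887 / 1.02975 = 3.49490 years.

3.49 years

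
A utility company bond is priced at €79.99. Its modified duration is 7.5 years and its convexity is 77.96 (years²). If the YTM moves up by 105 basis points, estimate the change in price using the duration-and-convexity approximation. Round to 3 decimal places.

-€5.955

Duration effect: -D_mod·Δy = -7.5 × (+0.0105) = -0.078750
Convexity effect: ½·C·(Δy)² = 0.5 × 77.96 × (0.0105)² = +0.004297545
ΔP/P ≈ -0.078750 + 0.004297545 = -0.074452455
ΔP ≈ 79.99 × (-0.074452455) = -5.95545187545.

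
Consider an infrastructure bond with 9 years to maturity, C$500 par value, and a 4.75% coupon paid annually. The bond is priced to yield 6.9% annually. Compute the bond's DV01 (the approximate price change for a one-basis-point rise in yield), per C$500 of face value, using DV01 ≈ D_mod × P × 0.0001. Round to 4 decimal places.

C$0.2972

Periodic yield y = 0.069.
  t   CF        PV=CF/(1+0.069)^t    t·PV
  1        23.75        22.2170        22.2170
  2        23.75        20.7830        41.5660
  3        23.75        19.4415        58.3246
  4        23.75        18.1867        72.7466
  5        23.75        17.0128        85.0639
  6        23.75        15.9147        95.4880
  7        23.75        14.8874       104.2120
  8        23.75        13.9265       111.4120
  9       523.75       287.2928     2,585.6349
  Σ                    429.6623     3,176.6649
P = 429.6623; D_Mac = 7.39340 yrs; D_mod = 6.91618 yrs.
DV01 ≈ 6.91618 × 429.6623 × 0.0001 = 0.297162.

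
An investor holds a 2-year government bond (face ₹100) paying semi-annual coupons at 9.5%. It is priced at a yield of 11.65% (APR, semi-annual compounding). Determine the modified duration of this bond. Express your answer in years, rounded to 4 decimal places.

Periodic yield y = 0.05825. First find Macaulay duration:
  t   CF        PV=CF/(1+0.05825)^t    t·PV
  1         4.75         4.4885         4.4885
  2         4.75         4.2415         8.4830
  3         4.75         4.0080        12.0240
  4       104.75        83.5220       334.0880
  Σ                     96.2600       359.0836
P = 96.2600; Macaulay duration = 359.0836 / 96.2600 = 3.73035 half-year periods = 1.86517 years.
Modified duration = D_Mac / (1 + y) = 1.86517 / 1.05825 = 1.76251 years.

1.7625 years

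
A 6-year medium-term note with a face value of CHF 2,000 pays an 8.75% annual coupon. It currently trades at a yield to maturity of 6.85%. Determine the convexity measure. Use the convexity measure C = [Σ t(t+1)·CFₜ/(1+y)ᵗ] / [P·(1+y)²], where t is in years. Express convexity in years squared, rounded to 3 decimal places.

With y = 0.0685:
  t   CF        PV=CF/(1+0.0685)^t    t·PV        t(t+1)·PV
  1       175.00       163.7810       163.7810         327.5620
  2       175.00       153.2812       306.5625         919.6874
  3       175.00       143.4546       430.3638       1,721.4552
  4       175.00       134.2579       537.0317       2,685.1586
  5       175.00       125.6508       628.2542       3,769.5254
  6     2,175.00     1,461.5447     8,769.2682      61,384.8774
  Σ                  2,181.9703    10,835.2614      70,808.2659
P = 2,181.9703.
Convexity = Σ t(t+1)·PV / [P·(1+y)²] = 70,808.2659 / (2,181.9703 × 1.141692) = 28.42406.

28.424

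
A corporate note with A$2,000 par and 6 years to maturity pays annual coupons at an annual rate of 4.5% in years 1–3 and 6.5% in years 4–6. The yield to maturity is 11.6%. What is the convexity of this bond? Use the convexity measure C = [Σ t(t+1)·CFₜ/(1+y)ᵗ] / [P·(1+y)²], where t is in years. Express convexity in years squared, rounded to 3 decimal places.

28.015

With y = 0.116:
  t   CF        PV=CF/(1+0.116)^t    t·PV        t(t+1)·PV
  1        90.00        80.6452        80.6452         161.2903
  2        90.00        72.2627       144.5254         433.5761
  3        90.00        64.7515       194.2545         777.0182
  4       130.00        83.8082       335.2328       1,676.1642
  5       130.00        75.0970       375.4848       2,252.9089
  6     2,130.00     1,102.5402     6,615.2412      46,306.6887
  Σ                  1,479.1047     7,745.3840      51,607.6464
P = 1,479.1047.
Convexity = Σ t(t+1)·PV / [P·(1+y)²] = 51,607.6464 / (1,479.1047 × 1.245456) = 28.01475.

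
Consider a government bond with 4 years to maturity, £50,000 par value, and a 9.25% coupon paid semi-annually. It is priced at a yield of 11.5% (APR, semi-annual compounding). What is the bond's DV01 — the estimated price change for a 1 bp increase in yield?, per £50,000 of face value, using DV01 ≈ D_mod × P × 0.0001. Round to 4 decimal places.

£14.9775

Periodic yield y = 0.0575.
  t   CF        PV=CF/(1+0.0575)^t    t·PV
  1     2,312.50     2,186.7612     2,186.7612
  2     2,312.50     2,067.8593     4,135.7186
  3     2,312.50     1,955.4225     5,866.2676
  4     2,312.50     1,849.0993     7,396.3973
  5     2,312.50     1,748.5573     8,742.7863
  6     2,312.50     1,653.4821     9,920.8923
  7     2,312.50     1,563.5764    10,945.0349
  8    52,312.50    33,447.4079   267,579.2635
  Σ                 46,472.1660   316,773.1217
P = 46,472.1660; D_Mac = 6.81641 half-year periods = 3.40820 yrs; D_mod = 3.22289 yrs.
DV01 ≈ 3.22289 × 46,472.1660 × 0.0001 = 14.977453.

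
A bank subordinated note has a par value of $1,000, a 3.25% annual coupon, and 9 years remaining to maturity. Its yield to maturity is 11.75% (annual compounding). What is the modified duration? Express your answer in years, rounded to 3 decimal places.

6.691 years

Periodic yield y = 0.1175. First find Macaulay duration:
  t   CF        PV=CF/(1+0.1175)^t    t·PV
  1        32.50        29.0828        29.0828
  2        32.50        26.0249        52.0497
  3        32.50        23.2885        69.8654
  4        32.50        20.8398        83.3591
  5        32.50        18.6486        93.2429
  6        32.50        16.6878       100.1266
  7        32.50        14.9331       104.5319
  8        32.50        13.3630       106.9038
  9     1,032.50       379.8939     3,419.0447
  Σ                    542.7622     4,058.2069
P = 542.7622; Macaulay duration = 4,058.2069 / 542.7622 = 7.47695 years.
Modified duration = D_Mac / (1 + y) = 7.47695 / 1.1175 = 6.69079 years.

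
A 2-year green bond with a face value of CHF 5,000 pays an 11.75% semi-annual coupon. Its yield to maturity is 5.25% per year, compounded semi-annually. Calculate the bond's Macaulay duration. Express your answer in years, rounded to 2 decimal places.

Periodic yield y = 0.02625. Discount each cash flow and weight by its period:
  t   CF        PV=CF/(1+0.02625)^t    t·PV
  1       293.75       286.2363       286.2363
  2       293.75       278.9148       557.8296
  3       293.75       271.7805       815.3416
  4     5,293.75     4,772.5529    19,090.2114
  Σ                  5,609.4845    20,749.6189
Price P = Σ PV = 5,609.4845.
Macaulay duration = Σ(t·PV) / P = 20,749.6189 / 5,609.4845 = 3.69902 half-year periods.
In years: 3.69902 / 2 = 1.84951 years.

1.85 years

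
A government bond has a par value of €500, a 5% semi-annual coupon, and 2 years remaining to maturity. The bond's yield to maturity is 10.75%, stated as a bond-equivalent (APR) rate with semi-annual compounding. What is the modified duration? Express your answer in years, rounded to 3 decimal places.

Periodic yield y = 0.05375. First find Macaulay duration:
  t   CF        PV=CF/(1+0.05375)^t    t·PV
  1        12.50        11.8624        11.8624
  2        12.50        11.2573        22.5146
  3        12.50        10.6831        32.0493
  4       512.50       415.6651     1,662.6602
  Σ                    449.4679     1,729.0866
P = 449.4679; Macaulay duration = 1,729.0866 / 449.4679 = 3.84696 half-year periods = 1.92348 years.
Modified duration = D_Mac / (1 + y) = 1.92348 / 1.05375 = 1.82537 years.

1.825 years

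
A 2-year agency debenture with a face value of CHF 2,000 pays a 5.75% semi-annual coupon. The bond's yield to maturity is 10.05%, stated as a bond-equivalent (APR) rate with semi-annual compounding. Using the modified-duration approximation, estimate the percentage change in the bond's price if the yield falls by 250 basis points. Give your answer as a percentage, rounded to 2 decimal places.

Periodic yield y = 0.05025. Modified duration first:
  t   CF        PV=CF/(1+0.05025)^t    t·PV
  1        57.50        54.7489        54.7489
  2        57.50        52.1294       104.2587
  3        57.50        49.6352       148.9056
  4     2,057.50     1,691.0992     6,764.3968
  Σ                  1,847.6126     7,072.3100
P = 1,847.6126; D_Mac = 3.82781 half-year periods = 1.91390 yrs; D_mod = 1.91390/(1+0.05025) = 1.82233 yrs.
ΔP/P ≈ -D_mod · Δy = -1.82233 × (-0.025) = +0.045558 = +4.5558%.

+4.56%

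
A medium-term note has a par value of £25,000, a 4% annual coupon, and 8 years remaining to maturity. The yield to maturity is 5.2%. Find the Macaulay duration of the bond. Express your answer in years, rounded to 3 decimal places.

6.954 years

Periodic yield y = 0.052. Discount each cash flow and weight by its year:
  t   CF        PV=CF/(1+0.052)^t    t·PV
  1     1,000.00       950.5703       950.5703
  2     1,000.00       903.5840     1,807.1680
  3     1,000.00       858.9201     2,576.7604
  4     1,000.00       816.4640     3,265.8560
  5     1,000.00       776.1065     3,880.5323
  6     1,000.00       737.7438     4,426.4627
  7     1,000.00       701.2774     4,908.9416
  8    26,000.00    17,331.9501   138,655.6006
  Σ                 23,076.6161   160,471.8919
Price P = Σ PV = 23,076.6161.
Macaulay duration = Σ(t·PV) / P = 160,471.8919 / 23,076.6161 = 6.95387 years.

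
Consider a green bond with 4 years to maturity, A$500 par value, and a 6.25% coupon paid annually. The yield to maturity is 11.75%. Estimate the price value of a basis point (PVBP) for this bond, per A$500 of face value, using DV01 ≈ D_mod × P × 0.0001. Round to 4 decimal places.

Periodic yield y = 0.1175.
  t   CF        PV=CF/(1+0.1175)^t    t·PV
  1        31.25        27.9642        27.9642
  2        31.25        25.0239        50.0478
  3        31.25        22.3927        67.1782
  4       531.25       340.6503     1,362.6013
  Σ                    416.0312     1,507.7916
P = 416.0312; D_Mac = 3.62423 yrs; D_mod = 3.24316 yrs.
DV01 ≈ 3.24316 × 416.0312 × 0.0001 = 0.134925.

A$0.1349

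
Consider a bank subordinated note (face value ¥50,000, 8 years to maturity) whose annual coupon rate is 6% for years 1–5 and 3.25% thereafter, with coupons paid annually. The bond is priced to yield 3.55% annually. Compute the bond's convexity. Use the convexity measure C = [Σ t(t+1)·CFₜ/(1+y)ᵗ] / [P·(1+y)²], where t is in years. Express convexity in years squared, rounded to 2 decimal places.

52.76

With y = 0.0355:
  t   CF        PV=CF/(1+0.0355)^t    t·PV        t(t+1)·PV
  1     3,000.00     2,897.1511     2,897.1511       5,794.3023
  2     3,000.00     2,797.8282     5,595.6565      16,786.9694
  3     3,000.00     2,701.9104     8,105.7312      32,422.9250
  4     3,000.00     2,609.2809    10,437.1238      52,185.6188
  5     3,000.00     2,519.8271    12,599.1354      75,594.8123
  6     1,625.00     1,318.1133     7,908.6799      55,360.7591
  7     1,625.00     1,272.9245     8,910.4714      71,283.7716
  8    51,625.00    39,053.4350   312,427.4800   2,811,847.3197
  Σ                 55,170.4706   368,881.4293   3,121,276.4781
P = 55,170.4706.
Convexity = Σ t(t+1)·PV / [P·(1+y)²] = 3,121,276.4781 / (55,170.4706 × 1.072260) = 52.76250.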